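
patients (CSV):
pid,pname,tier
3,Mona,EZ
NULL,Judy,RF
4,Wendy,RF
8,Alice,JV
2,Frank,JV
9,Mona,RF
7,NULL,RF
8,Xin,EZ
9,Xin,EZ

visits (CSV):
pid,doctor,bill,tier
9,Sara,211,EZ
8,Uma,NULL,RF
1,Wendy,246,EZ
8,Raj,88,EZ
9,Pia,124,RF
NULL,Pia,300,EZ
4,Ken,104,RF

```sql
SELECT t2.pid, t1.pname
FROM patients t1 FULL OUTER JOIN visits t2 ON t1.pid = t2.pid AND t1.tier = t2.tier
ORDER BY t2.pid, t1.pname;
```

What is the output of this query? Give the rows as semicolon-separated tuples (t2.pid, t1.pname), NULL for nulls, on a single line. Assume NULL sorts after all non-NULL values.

(1, NULL); (4, Wendy); (8, Xin); (8, NULL); (9, Mona); (9, Xin); (NULL, Alice); (NULL, Frank); (NULL, Judy); (NULL, Mona); (NULL, NULL); (NULL, NULL)

FULL OUTER JOIN keeps every row from both sides; unmatched rows get NULL for the other side's columns.
Matching on t1.pid = t2.pid AND t1.tier = t2.tier. A NULL in a compared column never satisfies the condition.
- t1 (pid=3, tier=EZ) has no partner → padded with NULL.
- t1 (pid=NULL, tier=RF) has no partner → padded with NULL.
- t1 (pid=4, tier=RF) pairs with 1 row(s) of t2.
- t1 (pid=8, tier=JV) has no partner → padded with NULL.
- t1 (pid=2, tier=JV) has no partner → padded with NULL.
- t1 (pid=9, tier=RF) pairs with 1 row(s) of t2.
- t1 (pid=7, tier=RF) has no partner → padded with NULL.
- t1 (pid=8, tier=EZ) pairs with 1 row(s) of t2.
- t1 (pid=9, tier=EZ) pairs with 1 row(s) of t2.
- 3 t2 row(s) had no t1 match → kept, t1 columns NULL.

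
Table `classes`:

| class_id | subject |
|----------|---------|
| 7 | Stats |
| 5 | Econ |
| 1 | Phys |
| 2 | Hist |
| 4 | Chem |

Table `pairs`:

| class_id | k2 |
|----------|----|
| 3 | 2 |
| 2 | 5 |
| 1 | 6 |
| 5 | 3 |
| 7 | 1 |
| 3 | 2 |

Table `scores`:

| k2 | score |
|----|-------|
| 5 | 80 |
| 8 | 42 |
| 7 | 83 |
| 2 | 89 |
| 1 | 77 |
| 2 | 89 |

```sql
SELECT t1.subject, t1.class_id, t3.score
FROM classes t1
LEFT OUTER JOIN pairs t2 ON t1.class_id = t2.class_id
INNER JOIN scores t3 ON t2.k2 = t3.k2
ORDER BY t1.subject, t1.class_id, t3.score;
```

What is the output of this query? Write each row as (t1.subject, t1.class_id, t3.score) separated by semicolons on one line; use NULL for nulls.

Evaluate left to right. First `classes t1 LEFT JOIN pairs t2` on class_id: 5 row(s).
Then INNER JOIN `scores t3` on k2: keep only rows whose t2.k2 appears in t3.

(Hist, 2, 80); (Stats, 7, 77)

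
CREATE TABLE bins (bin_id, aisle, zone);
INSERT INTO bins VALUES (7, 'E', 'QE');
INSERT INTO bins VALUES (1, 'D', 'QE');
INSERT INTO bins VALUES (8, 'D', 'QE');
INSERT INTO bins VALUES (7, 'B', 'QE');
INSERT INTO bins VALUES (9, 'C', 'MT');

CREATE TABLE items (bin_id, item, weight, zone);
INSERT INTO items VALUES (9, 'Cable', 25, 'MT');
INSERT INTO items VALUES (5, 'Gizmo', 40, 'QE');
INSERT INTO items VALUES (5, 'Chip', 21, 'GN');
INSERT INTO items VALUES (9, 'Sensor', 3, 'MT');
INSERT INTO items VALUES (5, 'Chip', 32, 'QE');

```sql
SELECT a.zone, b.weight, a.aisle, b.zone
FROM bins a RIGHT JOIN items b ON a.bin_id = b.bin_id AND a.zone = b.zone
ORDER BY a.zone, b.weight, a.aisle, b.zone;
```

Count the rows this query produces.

5

RIGHT JOIN keeps every row from `items`; unmatched rows get NULL for `bins`'s columns.
Matching on a.bin_id = b.bin_id AND a.zone = b.zone.
Matched pairs: 2; unmatched b rows kept: 3.
Total: 2 matched + 3 padded = 5 rows.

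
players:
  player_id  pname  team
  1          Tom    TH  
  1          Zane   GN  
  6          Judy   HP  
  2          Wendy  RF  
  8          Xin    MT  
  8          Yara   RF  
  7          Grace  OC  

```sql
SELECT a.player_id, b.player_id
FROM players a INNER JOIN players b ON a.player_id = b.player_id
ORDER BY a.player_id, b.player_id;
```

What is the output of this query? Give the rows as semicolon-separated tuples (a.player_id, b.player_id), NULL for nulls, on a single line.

(1, 1); (1, 1); (1, 1); (1, 1); (2, 2); (6, 6); (7, 7); (8, 8); (8, 8); (8, 8); (8, 8)

INNER JOIN keeps only pairs where the ON condition holds.
Matching on a.player_id = b.player_id.
- a (player_id=1) pairs with 2 row(s) of b.
- a (player_id=1) pairs with 2 row(s) of b.
- a (player_id=6) pairs with 1 row(s) of b.
- a (player_id=2) pairs with 1 row(s) of b.
- a (player_id=8) pairs with 2 row(s) of b.
- a (player_id=8) pairs with 2 row(s) of b.
- a (player_id=7) pairs with 1 row(s) of b.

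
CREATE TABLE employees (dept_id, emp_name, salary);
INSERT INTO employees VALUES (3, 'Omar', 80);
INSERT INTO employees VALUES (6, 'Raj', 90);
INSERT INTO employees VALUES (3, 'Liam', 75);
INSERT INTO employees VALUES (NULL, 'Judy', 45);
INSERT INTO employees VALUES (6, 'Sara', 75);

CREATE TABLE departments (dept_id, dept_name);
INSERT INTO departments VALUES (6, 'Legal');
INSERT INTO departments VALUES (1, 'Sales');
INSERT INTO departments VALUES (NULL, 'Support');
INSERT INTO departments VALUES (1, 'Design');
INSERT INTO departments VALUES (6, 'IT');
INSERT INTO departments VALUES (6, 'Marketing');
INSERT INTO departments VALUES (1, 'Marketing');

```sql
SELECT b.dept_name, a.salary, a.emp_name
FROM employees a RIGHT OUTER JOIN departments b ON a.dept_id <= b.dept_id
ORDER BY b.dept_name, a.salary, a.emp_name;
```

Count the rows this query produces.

RIGHT JOIN keeps every row from `departments`; unmatched rows get NULL for `employees`'s columns.
Matching on a.dept_id <= b.dept_id. A NULL in a compared column never satisfies the condition.
- dept_id=3: 3 matching b row(s), so 3 row(s) emitted.
- dept_id=6: 3 matching b row(s), so 3 row(s) emitted.
- dept_id=3: 3 matching b row(s), so 3 row(s) emitted.
- dept_id=NULL: no matching b row.
- dept_id=6: 3 matching b row(s), so 3 row(s) emitted.
- 4 row(s) from b found no a partner → padded with NULL.
Total: 12 matched + 4 padded = 16 rows.

16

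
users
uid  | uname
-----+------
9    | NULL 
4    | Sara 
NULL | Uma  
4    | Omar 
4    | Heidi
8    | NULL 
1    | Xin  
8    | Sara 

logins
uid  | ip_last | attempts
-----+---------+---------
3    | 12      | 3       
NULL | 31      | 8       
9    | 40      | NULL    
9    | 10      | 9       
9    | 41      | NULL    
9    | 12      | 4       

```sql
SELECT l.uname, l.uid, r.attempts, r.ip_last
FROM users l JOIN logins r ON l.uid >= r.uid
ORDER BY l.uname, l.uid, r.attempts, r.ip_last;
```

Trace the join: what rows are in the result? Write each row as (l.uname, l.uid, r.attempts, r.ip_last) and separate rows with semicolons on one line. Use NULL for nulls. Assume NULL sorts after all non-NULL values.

(Heidi, 4, 3, 12); (Omar, 4, 3, 12); (Sara, 4, 3, 12); (Sara, 8, 3, 12); (NULL, 8, 3, 12); (NULL, 9, 3, 12); (NULL, 9, 4, 12); (NULL, 9, 9, 10); (NULL, 9, NULL, 40); (NULL, 9, NULL, 41)

INNER JOIN keeps only pairs where the ON condition holds.
Matching on l.uid >= r.uid. A NULL in a compared column never satisfies the condition.
- l[0] uid=9 → 5 match(es) in r → 5 row(s).
- l[1] uid=4 → 1 match(es) in r → 1 row(s).
- l[2] uid=NULL → no match; dropped.
- l[3] uid=4 → 1 match(es) in r → 1 row(s).
- l[4] uid=4 → 1 match(es) in r → 1 row(s).
- l[5] uid=8 → 1 match(es) in r → 1 row(s).
- l[6] uid=1 → no match; dropped.
- l[7] uid=8 → 1 match(es) in r → 1 row(s).
After projecting and ordering:
l.uname | l.uid | r.attempts | r.ip_last
Heidi | 4 | 3 | 12
Omar | 4 | 3 | 12
Sara | 4 | 3 | 12
Sara | 8 | 3 | 12
NULL | 8 | 3 | 12
NULL | 9 | 3 | 12
NULL | 9 | 4 | 12
NULL | 9 | 9 | 10
NULL | 9 | NULL | 40
NULL | 9 | NULL | 41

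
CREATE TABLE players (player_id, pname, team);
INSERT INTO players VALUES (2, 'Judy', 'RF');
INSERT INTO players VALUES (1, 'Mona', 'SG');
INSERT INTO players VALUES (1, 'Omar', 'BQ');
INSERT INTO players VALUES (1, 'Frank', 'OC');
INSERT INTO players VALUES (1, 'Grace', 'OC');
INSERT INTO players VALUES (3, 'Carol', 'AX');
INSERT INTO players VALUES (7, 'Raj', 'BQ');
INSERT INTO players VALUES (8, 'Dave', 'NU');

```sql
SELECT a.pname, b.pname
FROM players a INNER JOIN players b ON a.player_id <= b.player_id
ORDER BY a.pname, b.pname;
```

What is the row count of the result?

42

INNER JOIN keeps only pairs where the ON condition holds.
Matching on a.player_id <= b.player_id.
- a row (player_id=2): matches 4 b row(s) → 4 output row(s).
- a row (player_id=1): matches 8 b row(s) → 8 output row(s).
- a row (player_id=1): matches 8 b row(s) → 8 output row(s).
- a row (player_id=1): matches 8 b row(s) → 8 output row(s).
- a row (player_id=1): matches 8 b row(s) → 8 output row(s).
- a row (player_id=3): matches 3 b row(s) → 3 output row(s).
- a row (player_id=7): matches 2 b row(s) → 2 output row(s).
- a row (player_id=8): matches 1 b row(s) → 1 output row(s).
Total: 42 rows.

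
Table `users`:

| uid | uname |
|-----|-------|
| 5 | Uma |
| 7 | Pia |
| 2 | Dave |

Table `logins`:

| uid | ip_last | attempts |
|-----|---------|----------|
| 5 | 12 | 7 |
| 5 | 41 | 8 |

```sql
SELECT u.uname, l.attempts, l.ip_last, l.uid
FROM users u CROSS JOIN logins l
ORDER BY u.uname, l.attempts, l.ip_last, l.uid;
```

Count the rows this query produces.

6

CROSS JOIN pairs every row of `users` with every row of `logins`: 3 × 2 = 6 rows.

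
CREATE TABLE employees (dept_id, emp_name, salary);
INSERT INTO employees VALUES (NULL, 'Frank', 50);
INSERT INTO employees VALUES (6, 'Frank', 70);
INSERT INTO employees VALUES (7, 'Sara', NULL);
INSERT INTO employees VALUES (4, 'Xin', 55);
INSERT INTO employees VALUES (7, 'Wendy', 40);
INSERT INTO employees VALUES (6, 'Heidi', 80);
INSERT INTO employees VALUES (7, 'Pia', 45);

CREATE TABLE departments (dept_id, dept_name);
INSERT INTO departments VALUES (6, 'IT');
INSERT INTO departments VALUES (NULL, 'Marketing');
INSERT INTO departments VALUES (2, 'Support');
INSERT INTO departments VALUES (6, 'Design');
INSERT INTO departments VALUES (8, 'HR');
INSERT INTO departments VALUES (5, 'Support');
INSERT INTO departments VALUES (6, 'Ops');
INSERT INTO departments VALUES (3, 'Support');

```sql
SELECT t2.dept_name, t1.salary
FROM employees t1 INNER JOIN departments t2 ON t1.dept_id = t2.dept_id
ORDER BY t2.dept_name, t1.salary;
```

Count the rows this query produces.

6

INNER JOIN keeps only pairs where the ON condition holds.
Matching on t1.dept_id = t2.dept_id. A NULL in a compared column never satisfies the condition.
- dept_id=NULL: no matching t2 row, dropped.
- dept_id=6: 3 matching t2 row(s), so 3 row(s) emitted.
- dept_id=7: no matching t2 row, dropped.
- dept_id=4: no matching t2 row, dropped.
- dept_id=7: no matching t2 row, dropped.
- dept_id=6: 3 matching t2 row(s), so 3 row(s) emitted.
- dept_id=7: no matching t2 row, dropped.
Total: 6 rows.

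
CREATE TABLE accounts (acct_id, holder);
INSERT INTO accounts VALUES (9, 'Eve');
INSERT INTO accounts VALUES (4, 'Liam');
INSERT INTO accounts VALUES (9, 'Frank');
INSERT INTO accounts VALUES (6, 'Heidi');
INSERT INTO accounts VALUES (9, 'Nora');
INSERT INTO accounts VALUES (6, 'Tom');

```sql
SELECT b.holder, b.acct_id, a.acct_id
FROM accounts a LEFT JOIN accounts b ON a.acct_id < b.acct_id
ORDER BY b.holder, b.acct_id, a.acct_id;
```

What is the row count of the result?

LEFT JOIN keeps every row from `accounts a`; unmatched rows get NULL for `accounts b`'s columns.
Matching on a.acct_id < b.acct_id.
- a (acct_id=9) has no partner → padded with NULL.
- a (acct_id=4) pairs with 5 row(s) of b.
- a (acct_id=9) has no partner → padded with NULL.
- a (acct_id=6) pairs with 3 row(s) of b.
- a (acct_id=9) has no partner → padded with NULL.
- a (acct_id=6) pairs with 3 row(s) of b.
Total: 11 matched + 3 padded = 14 rows.

14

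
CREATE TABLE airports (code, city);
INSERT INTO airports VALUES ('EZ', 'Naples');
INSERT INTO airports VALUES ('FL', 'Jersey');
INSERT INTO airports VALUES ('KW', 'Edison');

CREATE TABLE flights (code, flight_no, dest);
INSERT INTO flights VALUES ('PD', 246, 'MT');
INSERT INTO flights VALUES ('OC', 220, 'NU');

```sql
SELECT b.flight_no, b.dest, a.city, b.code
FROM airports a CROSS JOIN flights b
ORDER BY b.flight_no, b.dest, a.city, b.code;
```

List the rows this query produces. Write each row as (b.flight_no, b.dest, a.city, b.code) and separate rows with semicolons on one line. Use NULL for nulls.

CROSS JOIN pairs every row of `airports` with every row of `flights`: 3 × 2 = 6 rows.
After projecting and ordering:
b.flight_no | b.dest | a.city | b.code
220 | NU | Edison | OC
220 | NU | Jersey | OC
220 | NU | Naples | OC
246 | MT | Edison | PD
246 | MT | Jersey | PD
246 | MT | Naples | PD

(220, NU, Edison, OC); (220, NU, Jersey, OC); (220, NU, Naples, OC); (246, MT, Edison, PD); (246, MT, Jersey, PD); (246, MT, Naples, PD)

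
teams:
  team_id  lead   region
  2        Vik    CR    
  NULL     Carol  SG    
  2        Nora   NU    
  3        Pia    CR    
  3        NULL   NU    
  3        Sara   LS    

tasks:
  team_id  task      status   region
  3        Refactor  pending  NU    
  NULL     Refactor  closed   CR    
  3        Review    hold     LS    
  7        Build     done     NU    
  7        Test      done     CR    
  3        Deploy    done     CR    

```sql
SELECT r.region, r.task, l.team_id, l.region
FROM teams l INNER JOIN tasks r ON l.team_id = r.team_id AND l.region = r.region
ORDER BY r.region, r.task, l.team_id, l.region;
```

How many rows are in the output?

3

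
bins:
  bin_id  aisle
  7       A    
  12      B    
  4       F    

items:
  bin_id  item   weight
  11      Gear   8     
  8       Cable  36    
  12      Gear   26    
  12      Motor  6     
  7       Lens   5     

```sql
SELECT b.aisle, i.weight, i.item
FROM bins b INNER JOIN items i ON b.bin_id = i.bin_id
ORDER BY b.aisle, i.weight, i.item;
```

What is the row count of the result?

3

INNER JOIN keeps only pairs where the ON condition holds.
Matching on b.bin_id = i.bin_id.
- b (bin_id=7) pairs with 1 row(s) of i.
- b (bin_id=12) pairs with 2 row(s) of i.
- b (bin_id=4) has no partner → excluded.
Total: 3 rows.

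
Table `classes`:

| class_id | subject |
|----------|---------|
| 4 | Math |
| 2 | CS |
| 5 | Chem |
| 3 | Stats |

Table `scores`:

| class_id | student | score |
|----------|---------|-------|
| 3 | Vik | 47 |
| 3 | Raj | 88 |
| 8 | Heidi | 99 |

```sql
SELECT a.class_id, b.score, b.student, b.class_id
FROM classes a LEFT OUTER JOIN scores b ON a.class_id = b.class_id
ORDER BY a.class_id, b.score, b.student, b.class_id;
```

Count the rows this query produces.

LEFT JOIN keeps every row from `classes`; unmatched rows get NULL for `scores`'s columns.
Matching on a.class_id = b.class_id.
- class_id=4: no b row matches, row kept with b columns NULL.
- class_id=2: no b row matches, row kept with b columns NULL.
- class_id=5: no b row matches, row kept with b columns NULL.
- class_id=3: 2 matching b row(s), so 2 row(s) emitted.
Total: 2 matched + 3 padded = 5 rows.

5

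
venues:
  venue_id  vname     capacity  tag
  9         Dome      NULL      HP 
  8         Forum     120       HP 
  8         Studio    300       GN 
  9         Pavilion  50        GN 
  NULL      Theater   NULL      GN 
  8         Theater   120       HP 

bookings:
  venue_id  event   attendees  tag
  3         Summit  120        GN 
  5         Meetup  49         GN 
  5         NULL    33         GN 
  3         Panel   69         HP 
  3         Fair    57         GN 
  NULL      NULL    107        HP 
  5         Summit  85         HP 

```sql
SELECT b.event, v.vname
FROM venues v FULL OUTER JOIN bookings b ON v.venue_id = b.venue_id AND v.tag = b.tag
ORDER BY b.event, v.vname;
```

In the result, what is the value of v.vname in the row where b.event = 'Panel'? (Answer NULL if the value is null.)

NULL

FULL OUTER JOIN keeps every row from both sides; unmatched rows get NULL for the other side's columns.
Matching on v.venue_id = b.venue_id AND v.tag = b.tag. A NULL in a compared column never satisfies the condition.
Matched pairs: 0; unmatched v rows kept: 6; unmatched b rows kept: 7.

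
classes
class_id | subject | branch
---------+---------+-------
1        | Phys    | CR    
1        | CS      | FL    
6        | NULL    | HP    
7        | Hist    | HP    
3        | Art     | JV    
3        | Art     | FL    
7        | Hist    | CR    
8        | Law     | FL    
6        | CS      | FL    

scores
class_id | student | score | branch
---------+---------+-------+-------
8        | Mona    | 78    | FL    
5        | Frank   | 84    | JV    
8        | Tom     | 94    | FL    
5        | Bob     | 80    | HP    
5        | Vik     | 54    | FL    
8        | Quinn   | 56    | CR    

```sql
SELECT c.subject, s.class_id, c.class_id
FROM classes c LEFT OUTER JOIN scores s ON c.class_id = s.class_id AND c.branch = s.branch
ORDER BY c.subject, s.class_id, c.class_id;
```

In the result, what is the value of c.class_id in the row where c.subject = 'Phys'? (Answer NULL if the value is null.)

1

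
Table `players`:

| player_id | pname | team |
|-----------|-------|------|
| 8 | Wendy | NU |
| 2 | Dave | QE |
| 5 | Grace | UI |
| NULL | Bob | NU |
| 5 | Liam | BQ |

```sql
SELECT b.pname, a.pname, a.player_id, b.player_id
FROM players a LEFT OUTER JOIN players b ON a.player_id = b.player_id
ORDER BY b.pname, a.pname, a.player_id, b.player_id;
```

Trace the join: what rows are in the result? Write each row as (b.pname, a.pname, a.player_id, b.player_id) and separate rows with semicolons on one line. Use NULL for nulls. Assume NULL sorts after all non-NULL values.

(Dave, Dave, 2, 2); (Grace, Grace, 5, 5); (Grace, Liam, 5, 5); (Liam, Grace, 5, 5); (Liam, Liam, 5, 5); (Wendy, Wendy, 8, 8); (NULL, Bob, NULL, NULL)

LEFT JOIN keeps every row from `players a`; unmatched rows get NULL for `players b`'s columns.
Matching on a.player_id = b.player_id. A NULL in a compared column never satisfies the condition.
- a[0] player_id=8 → 1 match(es) in b → 1 row(s).
- a[1] player_id=2 → 1 match(es) in b → 1 row(s).
- a[2] player_id=5 → 2 match(es) in b → 2 row(s).
- a[3] player_id=NULL → no match; kept with NULLs on the b side.
- a[4] player_id=5 → 2 match(es) in b → 2 row(s).
After projecting and ordering:
b.pname | a.pname | a.player_id | b.player_id
Dave | Dave | 2 | 2
Grace | Grace | 5 | 5
Grace | Liam | 5 | 5
Liam | Grace | 5 | 5
Liam | Liam | 5 | 5
Wendy | Wendy | 8 | 8
NULL | Bob | NULL | NULL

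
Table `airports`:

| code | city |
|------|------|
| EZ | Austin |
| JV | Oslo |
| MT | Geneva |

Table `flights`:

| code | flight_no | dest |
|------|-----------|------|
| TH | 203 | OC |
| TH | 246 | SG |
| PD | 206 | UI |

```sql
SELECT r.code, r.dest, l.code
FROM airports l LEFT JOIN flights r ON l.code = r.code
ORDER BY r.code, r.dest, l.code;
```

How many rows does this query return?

LEFT JOIN keeps every row from `airports`; unmatched rows get NULL for `flights`'s columns.
Matching on l.code = r.code.
Matched pairs: 0; unmatched l rows kept: 3.
Total: 0 matched + 3 padded = 3 rows.

3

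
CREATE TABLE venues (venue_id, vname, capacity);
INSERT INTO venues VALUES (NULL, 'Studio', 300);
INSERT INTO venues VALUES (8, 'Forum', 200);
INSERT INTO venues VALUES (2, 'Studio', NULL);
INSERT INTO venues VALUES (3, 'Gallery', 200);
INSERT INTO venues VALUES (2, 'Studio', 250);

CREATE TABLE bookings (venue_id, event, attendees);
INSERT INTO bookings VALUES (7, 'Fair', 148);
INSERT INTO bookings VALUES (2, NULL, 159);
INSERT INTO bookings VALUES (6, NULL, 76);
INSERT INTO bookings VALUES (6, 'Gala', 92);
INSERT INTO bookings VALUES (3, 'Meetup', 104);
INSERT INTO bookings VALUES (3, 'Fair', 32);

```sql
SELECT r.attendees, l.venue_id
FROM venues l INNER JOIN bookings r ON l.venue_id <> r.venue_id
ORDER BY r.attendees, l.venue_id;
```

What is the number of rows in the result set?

INNER JOIN keeps only pairs where the ON condition holds.
Matching on l.venue_id <> r.venue_id. A NULL in a compared column never satisfies the condition.
Matched pairs: 20.
Total: 20 rows.

20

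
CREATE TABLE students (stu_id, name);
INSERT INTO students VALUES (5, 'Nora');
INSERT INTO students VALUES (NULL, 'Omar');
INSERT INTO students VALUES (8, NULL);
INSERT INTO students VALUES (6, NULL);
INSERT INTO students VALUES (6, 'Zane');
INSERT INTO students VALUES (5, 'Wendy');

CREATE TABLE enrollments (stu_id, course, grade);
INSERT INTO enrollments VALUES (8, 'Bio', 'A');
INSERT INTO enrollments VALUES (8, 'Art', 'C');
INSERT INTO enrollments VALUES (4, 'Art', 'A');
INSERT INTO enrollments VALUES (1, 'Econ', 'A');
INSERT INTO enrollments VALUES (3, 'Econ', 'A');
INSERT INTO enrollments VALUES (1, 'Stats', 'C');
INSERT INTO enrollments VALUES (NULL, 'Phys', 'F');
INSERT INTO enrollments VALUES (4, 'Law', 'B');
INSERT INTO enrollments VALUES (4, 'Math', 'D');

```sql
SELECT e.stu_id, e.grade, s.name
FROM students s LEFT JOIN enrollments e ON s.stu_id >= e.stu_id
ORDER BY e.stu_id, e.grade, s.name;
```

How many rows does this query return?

33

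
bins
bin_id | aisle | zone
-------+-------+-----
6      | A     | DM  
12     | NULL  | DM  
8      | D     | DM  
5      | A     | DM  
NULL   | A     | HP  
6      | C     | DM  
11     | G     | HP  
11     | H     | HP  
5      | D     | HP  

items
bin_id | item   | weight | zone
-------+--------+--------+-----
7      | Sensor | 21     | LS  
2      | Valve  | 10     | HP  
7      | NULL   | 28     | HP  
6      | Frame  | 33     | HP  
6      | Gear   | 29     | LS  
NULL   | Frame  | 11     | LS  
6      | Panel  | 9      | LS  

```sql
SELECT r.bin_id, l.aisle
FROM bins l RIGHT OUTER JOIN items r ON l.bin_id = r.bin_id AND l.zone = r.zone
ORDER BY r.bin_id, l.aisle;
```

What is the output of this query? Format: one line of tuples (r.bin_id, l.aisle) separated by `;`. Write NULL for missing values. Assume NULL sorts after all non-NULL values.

(2, NULL); (6, NULL); (6, NULL); (6, NULL); (7, NULL); (7, NULL); (NULL, NULL)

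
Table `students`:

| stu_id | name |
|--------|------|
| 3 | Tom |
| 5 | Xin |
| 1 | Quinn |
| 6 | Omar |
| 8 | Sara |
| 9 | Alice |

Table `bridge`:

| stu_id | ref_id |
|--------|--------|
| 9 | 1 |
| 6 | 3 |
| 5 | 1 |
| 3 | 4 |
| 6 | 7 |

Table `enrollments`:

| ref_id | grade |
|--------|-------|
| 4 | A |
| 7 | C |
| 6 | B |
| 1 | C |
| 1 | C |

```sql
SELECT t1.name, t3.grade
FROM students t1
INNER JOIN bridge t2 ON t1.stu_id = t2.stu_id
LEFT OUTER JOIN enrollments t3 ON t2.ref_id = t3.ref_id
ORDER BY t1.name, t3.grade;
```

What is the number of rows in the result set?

Step 1 — t1 INNER JOIN t2 on stu_id → 5 row(s).
Then LEFT JOIN `enrollments t3` on ref_id: each of those 5 rows is kept; rows whose t2.ref_id has no match in t3 get NULL for t3's columns.
Result: 7 row(s).

7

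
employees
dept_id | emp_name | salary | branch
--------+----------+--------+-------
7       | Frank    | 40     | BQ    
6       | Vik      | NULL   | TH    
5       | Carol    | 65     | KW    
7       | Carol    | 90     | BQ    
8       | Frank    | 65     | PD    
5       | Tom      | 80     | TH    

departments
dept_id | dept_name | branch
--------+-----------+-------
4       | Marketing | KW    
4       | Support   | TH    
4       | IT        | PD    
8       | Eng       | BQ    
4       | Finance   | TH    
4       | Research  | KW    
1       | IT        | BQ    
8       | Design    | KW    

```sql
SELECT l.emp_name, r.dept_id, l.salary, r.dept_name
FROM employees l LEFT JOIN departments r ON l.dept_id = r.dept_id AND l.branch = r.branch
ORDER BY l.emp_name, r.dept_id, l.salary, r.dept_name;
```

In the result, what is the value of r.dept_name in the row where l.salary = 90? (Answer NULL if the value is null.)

NULL

LEFT JOIN keeps every row from `employees`; unmatched rows get NULL for `departments`'s columns.
Matching on l.dept_id = r.dept_id AND l.branch = r.branch.
Matched pairs: 0; unmatched l rows kept: 6.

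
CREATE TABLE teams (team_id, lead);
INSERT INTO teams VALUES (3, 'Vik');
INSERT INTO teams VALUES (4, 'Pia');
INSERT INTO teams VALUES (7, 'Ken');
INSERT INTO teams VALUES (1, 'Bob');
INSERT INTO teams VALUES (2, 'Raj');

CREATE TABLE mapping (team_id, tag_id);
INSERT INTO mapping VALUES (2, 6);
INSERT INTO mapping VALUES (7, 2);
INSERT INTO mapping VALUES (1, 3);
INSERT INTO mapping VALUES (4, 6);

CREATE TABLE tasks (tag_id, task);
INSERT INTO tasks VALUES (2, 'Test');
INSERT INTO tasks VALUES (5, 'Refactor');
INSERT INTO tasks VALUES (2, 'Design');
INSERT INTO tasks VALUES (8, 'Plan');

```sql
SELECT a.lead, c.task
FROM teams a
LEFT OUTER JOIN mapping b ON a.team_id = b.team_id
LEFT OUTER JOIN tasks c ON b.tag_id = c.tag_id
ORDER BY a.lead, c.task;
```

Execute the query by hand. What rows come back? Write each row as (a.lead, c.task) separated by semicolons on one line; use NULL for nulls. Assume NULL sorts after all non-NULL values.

(Bob, NULL); (Ken, Design); (Ken, Test); (Pia, NULL); (Raj, NULL); (Vik, NULL)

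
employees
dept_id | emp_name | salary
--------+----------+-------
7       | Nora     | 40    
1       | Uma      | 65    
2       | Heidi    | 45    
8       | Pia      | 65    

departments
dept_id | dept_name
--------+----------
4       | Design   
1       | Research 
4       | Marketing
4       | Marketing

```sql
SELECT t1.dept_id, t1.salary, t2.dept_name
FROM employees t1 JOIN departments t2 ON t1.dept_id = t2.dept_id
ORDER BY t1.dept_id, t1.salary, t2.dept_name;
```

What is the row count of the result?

1

INNER JOIN keeps only pairs where the ON condition holds.
Matching on t1.dept_id = t2.dept_id.
Matched pairs: 1.
Total: 1 rows.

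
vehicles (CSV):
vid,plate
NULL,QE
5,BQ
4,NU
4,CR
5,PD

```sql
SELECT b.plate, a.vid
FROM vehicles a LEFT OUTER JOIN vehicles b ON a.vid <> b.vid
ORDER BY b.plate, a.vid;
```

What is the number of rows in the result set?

9

LEFT JOIN keeps every row from `vehicles a`; unmatched rows get NULL for `vehicles b`'s columns.
Matching on a.vid <> b.vid. A NULL in a compared column never satisfies the condition.
- a row (vid=NULL): no match → kept, b columns NULL.
- a row (vid=5): matches 2 b row(s) → 2 output row(s).
- a row (vid=4): matches 2 b row(s) → 2 output row(s).
- a row (vid=4): matches 2 b row(s) → 2 output row(s).
- a row (vid=5): matches 2 b row(s) → 2 output row(s).
Total: 8 matched + 1 padded = 9 rows.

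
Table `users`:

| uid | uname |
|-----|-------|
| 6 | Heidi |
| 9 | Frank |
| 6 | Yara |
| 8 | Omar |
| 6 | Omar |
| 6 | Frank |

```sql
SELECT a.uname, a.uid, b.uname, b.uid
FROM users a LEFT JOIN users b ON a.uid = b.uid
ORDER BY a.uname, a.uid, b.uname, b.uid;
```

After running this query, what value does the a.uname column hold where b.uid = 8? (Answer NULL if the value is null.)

Omar

LEFT JOIN keeps every row from `users a`; unmatched rows get NULL for `users b`'s columns.
Matching on a.uid = b.uid.
Matched pairs: 18; unmatched a rows kept: 0.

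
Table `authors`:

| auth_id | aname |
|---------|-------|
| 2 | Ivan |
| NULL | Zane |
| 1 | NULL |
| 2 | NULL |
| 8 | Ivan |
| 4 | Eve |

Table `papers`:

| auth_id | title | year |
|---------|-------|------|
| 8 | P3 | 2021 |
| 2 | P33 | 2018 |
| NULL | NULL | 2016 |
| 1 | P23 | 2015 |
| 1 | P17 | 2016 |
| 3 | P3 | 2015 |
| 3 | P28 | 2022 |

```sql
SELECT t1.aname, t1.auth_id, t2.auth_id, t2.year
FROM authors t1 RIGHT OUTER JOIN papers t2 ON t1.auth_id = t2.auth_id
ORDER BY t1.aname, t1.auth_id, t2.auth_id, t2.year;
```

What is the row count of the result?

RIGHT JOIN keeps every row from `papers`; unmatched rows get NULL for `authors`'s columns.
Matching on t1.auth_id = t2.auth_id. A NULL in a compared column never satisfies the condition.
- t1 (auth_id=2) pairs with 1 row(s) of t2.
- t1 (auth_id=NULL) has no partner in t2.
- t1 (auth_id=1) pairs with 2 row(s) of t2.
- t1 (auth_id=2) pairs with 1 row(s) of t2.
- t1 (auth_id=8) pairs with 1 row(s) of t2.
- t1 (auth_id=4) has no partner in t2.
- plus 3 unmatched t2 row(s), each kept with NULL t1 columns.
Total: 5 matched + 3 padded = 8 rows.

8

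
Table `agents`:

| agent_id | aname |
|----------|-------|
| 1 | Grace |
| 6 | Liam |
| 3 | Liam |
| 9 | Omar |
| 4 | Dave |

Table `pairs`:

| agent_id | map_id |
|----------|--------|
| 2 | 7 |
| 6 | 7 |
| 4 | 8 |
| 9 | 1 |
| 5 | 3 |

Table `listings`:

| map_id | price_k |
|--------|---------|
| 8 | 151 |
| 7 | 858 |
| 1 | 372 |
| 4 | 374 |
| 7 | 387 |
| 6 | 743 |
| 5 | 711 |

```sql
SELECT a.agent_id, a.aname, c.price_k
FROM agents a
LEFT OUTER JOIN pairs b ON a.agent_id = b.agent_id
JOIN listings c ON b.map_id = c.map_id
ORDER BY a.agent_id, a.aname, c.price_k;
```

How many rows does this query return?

4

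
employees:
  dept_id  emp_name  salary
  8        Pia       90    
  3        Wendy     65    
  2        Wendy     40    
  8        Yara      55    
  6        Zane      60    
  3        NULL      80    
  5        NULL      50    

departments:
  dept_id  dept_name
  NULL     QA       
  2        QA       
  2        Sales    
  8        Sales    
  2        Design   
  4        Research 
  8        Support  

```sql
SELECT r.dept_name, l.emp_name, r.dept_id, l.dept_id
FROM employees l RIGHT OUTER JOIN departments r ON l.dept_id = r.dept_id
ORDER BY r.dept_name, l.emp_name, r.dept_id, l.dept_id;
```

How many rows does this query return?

RIGHT JOIN keeps every row from `departments`; unmatched rows get NULL for `employees`'s columns.
Matching on l.dept_id = r.dept_id. A NULL in a compared column never satisfies the condition.
- dept_id=8: 2 matching r row(s), so 2 row(s) emitted.
- dept_id=3: no matching r row.
- dept_id=2: 3 matching r row(s), so 3 row(s) emitted.
- dept_id=8: 2 matching r row(s), so 2 row(s) emitted.
- dept_id=6: no matching r row.
- dept_id=3: no matching r row.
- dept_id=5: no matching r row.
- 2 r row(s) had no l match → kept, l columns NULL.
Total: 7 matched + 2 padded = 9 rows.

9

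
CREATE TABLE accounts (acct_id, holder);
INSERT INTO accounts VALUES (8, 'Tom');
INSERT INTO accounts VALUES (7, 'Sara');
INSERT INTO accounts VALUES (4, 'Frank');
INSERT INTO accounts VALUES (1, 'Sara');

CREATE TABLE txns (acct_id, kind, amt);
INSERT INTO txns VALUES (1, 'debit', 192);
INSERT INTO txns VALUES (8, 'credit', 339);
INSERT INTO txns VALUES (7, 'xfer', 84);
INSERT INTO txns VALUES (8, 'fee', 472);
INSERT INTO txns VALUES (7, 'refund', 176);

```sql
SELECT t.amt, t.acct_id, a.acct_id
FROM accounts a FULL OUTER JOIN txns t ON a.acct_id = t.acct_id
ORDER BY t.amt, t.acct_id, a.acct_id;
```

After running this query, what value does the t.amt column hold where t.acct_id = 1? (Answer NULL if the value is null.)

192

FULL OUTER JOIN keeps every row from both sides; unmatched rows get NULL for the other side's columns.
Matching on a.acct_id = t.acct_id.
Matched pairs: 5; unmatched a rows kept: 1; unmatched t rows kept: 0.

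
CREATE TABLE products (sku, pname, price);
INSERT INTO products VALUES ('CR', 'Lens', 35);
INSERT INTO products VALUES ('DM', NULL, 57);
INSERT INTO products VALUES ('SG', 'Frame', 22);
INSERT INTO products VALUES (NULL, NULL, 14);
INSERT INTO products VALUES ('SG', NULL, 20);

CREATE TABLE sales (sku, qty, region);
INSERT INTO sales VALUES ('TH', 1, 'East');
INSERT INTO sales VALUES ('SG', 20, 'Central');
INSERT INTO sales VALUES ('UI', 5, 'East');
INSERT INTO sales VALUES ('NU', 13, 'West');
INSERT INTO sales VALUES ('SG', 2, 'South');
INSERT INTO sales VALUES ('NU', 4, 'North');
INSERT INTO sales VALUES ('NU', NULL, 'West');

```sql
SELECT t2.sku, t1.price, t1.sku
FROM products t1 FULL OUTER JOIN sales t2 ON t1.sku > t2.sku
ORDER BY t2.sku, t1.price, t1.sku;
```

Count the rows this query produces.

13

FULL OUTER JOIN keeps every row from both sides; unmatched rows get NULL for the other side's columns.
Matching on t1.sku > t2.sku. A NULL in a compared column never satisfies the condition.
Matched pairs: 6; unmatched t1 rows kept: 3; unmatched t2 rows kept: 4.
Total: 6 matched + 7 padded = 13 rows.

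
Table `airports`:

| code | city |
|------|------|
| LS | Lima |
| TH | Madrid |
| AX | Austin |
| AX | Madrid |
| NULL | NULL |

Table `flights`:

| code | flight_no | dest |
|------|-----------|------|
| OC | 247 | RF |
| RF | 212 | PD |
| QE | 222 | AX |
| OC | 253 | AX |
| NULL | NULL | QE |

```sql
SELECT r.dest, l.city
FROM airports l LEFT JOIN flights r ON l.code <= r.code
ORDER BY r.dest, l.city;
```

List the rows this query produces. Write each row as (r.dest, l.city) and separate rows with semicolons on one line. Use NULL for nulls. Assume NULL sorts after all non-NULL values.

LEFT JOIN keeps every row from `airports`; unmatched rows get NULL for `flights`'s columns.
Matching on l.code <= r.code. A NULL in a compared column never satisfies the condition.
Matched pairs: 12; unmatched l rows kept: 2.

(AX, Austin); (AX, Austin); (AX, Lima); (AX, Lima); (AX, Madrid); (AX, Madrid); (PD, Austin); (PD, Lima); (PD, Madrid); (RF, Austin); (RF, Lima); (RF, Madrid); (NULL, Madrid); (NULL, NULL)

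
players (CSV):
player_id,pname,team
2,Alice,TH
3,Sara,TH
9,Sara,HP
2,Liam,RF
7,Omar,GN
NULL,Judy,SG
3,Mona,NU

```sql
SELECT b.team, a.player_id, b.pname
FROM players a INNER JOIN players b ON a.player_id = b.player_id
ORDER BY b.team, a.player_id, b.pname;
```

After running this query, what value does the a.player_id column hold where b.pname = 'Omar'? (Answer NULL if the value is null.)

INNER JOIN keeps only pairs where the ON condition holds.
Matching on a.player_id = b.player_id. A NULL in a compared column never satisfies the condition.
- a[0] player_id=2 → 2 match(es) in b → 2 row(s).
- a[1] player_id=3 → 2 match(es) in b → 2 row(s).
- a[2] player_id=9 → 1 match(es) in b → 1 row(s).
- a[3] player_id=2 → 2 match(es) in b → 2 row(s).
- a[4] player_id=7 → 1 match(es) in b → 1 row(s).
- a[5] player_id=NULL → no match; dropped.
- a[6] player_id=3 → 2 match(es) in b → 2 row(s).

7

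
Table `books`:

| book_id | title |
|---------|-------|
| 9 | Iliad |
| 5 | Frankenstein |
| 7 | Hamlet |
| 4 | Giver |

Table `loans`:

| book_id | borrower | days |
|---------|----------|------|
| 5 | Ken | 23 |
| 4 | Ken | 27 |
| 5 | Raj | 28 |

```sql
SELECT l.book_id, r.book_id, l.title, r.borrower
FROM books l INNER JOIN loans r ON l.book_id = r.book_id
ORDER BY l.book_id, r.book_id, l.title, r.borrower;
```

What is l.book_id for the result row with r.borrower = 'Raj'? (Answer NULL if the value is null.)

5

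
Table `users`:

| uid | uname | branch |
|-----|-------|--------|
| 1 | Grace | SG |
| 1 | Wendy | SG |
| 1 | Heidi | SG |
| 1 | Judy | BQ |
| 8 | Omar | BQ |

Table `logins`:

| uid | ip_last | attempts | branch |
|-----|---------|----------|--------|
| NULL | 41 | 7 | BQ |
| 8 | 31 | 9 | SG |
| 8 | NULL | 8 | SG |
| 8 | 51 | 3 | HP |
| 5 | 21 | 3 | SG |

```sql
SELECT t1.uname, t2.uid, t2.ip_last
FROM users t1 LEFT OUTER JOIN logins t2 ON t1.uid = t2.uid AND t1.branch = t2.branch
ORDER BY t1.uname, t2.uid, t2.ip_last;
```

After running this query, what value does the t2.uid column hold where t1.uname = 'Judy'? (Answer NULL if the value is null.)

NULL

LEFT JOIN keeps every row from `users`; unmatched rows get NULL for `logins`'s columns.
Matching on t1.uid = t2.uid AND t1.branch = t2.branch. A NULL in a compared column never satisfies the condition.
- t1 (uid=1, branch=SG) has no partner → padded with NULL.
- t1 (uid=1, branch=SG) has no partner → padded with NULL.
- t1 (uid=1, branch=SG) has no partner → padded with NULL.
- t1 (uid=1, branch=BQ) has no partner → padded with NULL.
- t1 (uid=8, branch=BQ) has no partner → padded with NULL.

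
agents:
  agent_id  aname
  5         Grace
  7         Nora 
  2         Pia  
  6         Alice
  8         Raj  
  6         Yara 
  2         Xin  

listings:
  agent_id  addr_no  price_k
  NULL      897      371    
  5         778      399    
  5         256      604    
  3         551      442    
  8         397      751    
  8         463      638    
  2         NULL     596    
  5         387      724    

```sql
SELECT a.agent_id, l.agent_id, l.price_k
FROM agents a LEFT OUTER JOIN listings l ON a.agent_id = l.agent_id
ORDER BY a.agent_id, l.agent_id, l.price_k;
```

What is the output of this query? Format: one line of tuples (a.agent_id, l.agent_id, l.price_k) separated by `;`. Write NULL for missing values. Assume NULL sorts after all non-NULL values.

LEFT JOIN keeps every row from `agents`; unmatched rows get NULL for `listings`'s columns.
Matching on a.agent_id = l.agent_id. A NULL in a compared column never satisfies the condition.
Matched pairs: 7; unmatched a rows kept: 3.

(2, 2, 596); (2, 2, 596); (5, 5, 399); (5, 5, 604); (5, 5, 724); (6, NULL, NULL); (6, NULL, NULL); (7, NULL, NULL); (8, 8, 638); (8, 8, 751)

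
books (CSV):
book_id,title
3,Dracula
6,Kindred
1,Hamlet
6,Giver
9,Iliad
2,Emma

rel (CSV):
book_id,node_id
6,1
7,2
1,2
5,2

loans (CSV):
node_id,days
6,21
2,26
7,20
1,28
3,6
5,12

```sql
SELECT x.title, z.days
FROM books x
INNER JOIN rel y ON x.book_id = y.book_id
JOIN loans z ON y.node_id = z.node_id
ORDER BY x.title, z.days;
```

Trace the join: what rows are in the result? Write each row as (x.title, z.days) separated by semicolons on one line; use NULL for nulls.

(Giver, 28); (Hamlet, 26); (Kindred, 28)

Evaluate left to right. First `books x INNER JOIN rel y` on book_id: 3 row(s).
Then INNER JOIN `loans z` on node_id: keep only rows whose y.node_id appears in z.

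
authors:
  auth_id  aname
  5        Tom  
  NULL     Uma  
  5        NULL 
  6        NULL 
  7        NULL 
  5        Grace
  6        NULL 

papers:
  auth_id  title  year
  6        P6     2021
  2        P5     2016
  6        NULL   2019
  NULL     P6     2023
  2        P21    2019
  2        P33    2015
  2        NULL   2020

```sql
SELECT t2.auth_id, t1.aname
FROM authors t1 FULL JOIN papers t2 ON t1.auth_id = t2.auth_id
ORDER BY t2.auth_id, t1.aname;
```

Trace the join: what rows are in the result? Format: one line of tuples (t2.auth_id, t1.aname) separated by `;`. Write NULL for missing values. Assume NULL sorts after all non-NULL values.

(2, NULL); (2, NULL); (2, NULL); (2, NULL); (6, NULL); (6, NULL); (6, NULL); (6, NULL); (NULL, Grace); (NULL, Tom); (NULL, Uma); (NULL, NULL); (NULL, NULL); (NULL, NULL)

FULL OUTER JOIN keeps every row from both sides; unmatched rows get NULL for the other side's columns.
Matching on t1.auth_id = t2.auth_id. A NULL in a compared column never satisfies the condition.
Matched pairs: 4; unmatched t1 rows kept: 5; unmatched t2 rows kept: 5.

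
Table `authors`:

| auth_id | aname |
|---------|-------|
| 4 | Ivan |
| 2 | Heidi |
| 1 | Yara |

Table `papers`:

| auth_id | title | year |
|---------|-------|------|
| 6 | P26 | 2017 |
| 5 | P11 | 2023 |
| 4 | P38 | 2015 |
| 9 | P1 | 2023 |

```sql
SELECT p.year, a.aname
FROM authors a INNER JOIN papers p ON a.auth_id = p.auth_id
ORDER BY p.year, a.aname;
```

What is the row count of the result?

1

INNER JOIN keeps only pairs where the ON condition holds.
Matching on a.auth_id = p.auth_id.
Matched pairs: 1.
Total: 1 rows.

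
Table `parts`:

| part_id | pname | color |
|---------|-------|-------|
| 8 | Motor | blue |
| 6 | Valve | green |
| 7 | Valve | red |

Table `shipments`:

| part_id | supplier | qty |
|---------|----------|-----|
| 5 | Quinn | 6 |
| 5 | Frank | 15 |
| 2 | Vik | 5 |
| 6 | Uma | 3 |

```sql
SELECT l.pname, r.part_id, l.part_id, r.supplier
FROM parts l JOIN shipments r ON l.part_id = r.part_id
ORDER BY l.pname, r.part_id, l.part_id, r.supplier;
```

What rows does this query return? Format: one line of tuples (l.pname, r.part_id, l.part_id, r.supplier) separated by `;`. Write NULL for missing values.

INNER JOIN keeps only pairs where the ON condition holds.
Matching on l.part_id = r.part_id.
Matched pairs: 1.

(Valve, 6, 6, Uma)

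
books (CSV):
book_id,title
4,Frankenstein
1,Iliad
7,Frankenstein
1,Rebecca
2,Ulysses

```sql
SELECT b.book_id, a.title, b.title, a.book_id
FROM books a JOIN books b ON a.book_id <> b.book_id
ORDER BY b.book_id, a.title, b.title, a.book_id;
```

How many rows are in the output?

INNER JOIN keeps only pairs where the ON condition holds.
Matching on a.book_id <> b.book_id.
Matched pairs: 18.
Total: 18 rows.

18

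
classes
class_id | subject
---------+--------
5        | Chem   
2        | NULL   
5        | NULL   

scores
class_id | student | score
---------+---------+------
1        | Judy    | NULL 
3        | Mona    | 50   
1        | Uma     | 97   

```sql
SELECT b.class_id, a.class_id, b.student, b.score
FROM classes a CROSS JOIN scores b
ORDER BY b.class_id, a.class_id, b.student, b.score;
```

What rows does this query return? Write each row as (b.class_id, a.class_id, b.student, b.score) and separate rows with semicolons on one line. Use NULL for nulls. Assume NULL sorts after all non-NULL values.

CROSS JOIN pairs every row of `classes` with every row of `scores`: 3 × 3 = 9 rows.

(1, 2, Judy, NULL); (1, 2, Uma, 97); (1, 5, Judy, NULL); (1, 5, Judy, NULL); (1, 5, Uma, 97); (1, 5, Uma, 97); (3, 2, Mona, 50); (3, 5, Mona, 50); (3, 5, Mona, 50)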